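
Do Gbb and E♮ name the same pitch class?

Two spellings are enharmonically equivalent only if they share a pitch class.
Here Gbb → 5, E → 4; 4 ≠ 5, so they are not.

No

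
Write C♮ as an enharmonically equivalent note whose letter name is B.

B#

C is pitch class 0. The letter B alone is pitch class 11.
To reach pitch class 0 from B requires an offset of +1 semitone, i.e. sharp: B#.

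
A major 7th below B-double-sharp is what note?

C##

A seventh below B lands on the letter C.
A major seventh spans 11 semitones, so B## moves to pitch class 2. On the letter C that is C##.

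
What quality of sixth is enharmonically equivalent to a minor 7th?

augmented

A minor seventh spans 10 semitones.
A sixth spanning 10 semitones is augmented (the major sixth is 9).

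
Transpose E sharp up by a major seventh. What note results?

D##

E up a major seventh is D#, so the target letter is D.
From E#, a major seventh is 11 semitones up: D##.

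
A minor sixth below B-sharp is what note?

D##

A sixth below B lands on the letter D.
A minor sixth spans 8 semitones, so B# moves to pitch class 4. On the letter D that is D##.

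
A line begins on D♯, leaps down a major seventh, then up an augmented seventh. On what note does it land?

D##

A major seventh down from D# is E (letter E, 11 semitones down).
An augmented seventh up from E is D## (letter D, 12 semitones up).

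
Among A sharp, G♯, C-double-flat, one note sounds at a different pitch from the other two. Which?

In 12-tone equal temperament, enharmonic equivalents share a pitch class. A# is pitch class 10; G# is pitch class 8; Cbb is pitch class 10.
A# and Cbb share pitch class 10, while G# is pitch class 8.

G#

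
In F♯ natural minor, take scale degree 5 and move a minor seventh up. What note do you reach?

B

Scale degree 5 of F# natural minor is C#.
A minor seventh (10 semitones) above C# lands on the letter B, giving B.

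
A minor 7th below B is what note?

B down a major seventh is C, so the target letter is C.
From B, a minor seventh is 10 semitones down: C#.

C#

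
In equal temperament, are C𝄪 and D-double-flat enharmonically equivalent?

C## is pitch class 2; Dbb is pitch class 0.
The pitch classes differ (2 vs. 0), so they are not enharmonic equivalents.

No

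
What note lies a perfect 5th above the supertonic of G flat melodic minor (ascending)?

Eb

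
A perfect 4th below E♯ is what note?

B#

E down a perfect fourth is B, so the target letter is B.
From E#, a perfect fourth is 5 semitones down: B#.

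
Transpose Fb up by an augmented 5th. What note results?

F up a perfect fifth is C, so the target letter is C.
From Fb, an augmented fifth is 8 semitones up: C.

C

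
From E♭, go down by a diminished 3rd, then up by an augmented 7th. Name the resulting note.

A diminished third down from Eb is C# (letter C, 2 semitones down).
An augmented seventh up from C# is B## (letter B, 12 semitones up).

B##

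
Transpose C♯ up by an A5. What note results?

C up a perfect fifth is G, so the target letter is G.
From C#, an augmented fifth is 8 semitones up: G##.

G##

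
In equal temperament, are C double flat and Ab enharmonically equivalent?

No

Two spellings are enharmonically equivalent only if they share a pitch class.
Here Cbb → 10, Ab → 8; 8 ≠ 10, so they are not.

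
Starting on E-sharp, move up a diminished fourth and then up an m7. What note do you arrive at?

A diminished fourth up from E# is A (letter A, 4 semitones up).
A minor seventh up from A is G (letter G, 10 semitones up).

G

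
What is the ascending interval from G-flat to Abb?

minor second

Counting letters G–A gives a second.
Gb→Abb = 1 semitone, 1 narrower than the major second (2), so minor.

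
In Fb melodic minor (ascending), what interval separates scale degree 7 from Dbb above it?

diminished seventh

Scale degree 7 of Fb melodic minor (ascending) is Eb.
Eb up to Dbb: letters E→D make it a seventh; 9 semitones makes it diminished.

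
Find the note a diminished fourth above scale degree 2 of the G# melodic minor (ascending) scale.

Scale degree 2 of G# melodic minor (ascending) is A#.
A diminished fourth (4 semitones) above A# lands on the letter D, giving D.

D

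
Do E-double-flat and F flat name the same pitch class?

No

Two spellings are enharmonically equivalent only if they share a pitch class.
Here Ebb → 2, Fb → 4; 2 ≠ 4, so they are not.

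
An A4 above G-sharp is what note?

C##

G up a perfect fourth is C, so the target letter is C.
From G#, an augmented fourth is 6 semitones up: C##.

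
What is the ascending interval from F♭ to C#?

The letter names run F→C, a span of 4 letter steps, so the interval is some kind of fifth.
Fb to C# is 9 semitones. A perfect fifth is 7, so 9 makes it doubly augmented.

doubly augmented fifth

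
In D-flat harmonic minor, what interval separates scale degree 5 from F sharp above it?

augmented sixth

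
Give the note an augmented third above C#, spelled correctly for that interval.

E##

C up a major third is E, so the target letter is E.
From C#, an augmented third is 5 semitones up: E##.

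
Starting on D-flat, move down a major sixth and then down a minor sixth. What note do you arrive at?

Ab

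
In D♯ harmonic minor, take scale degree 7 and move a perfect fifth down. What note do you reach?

F##

Scale degree 7 of D# harmonic minor is C##.
A perfect fifth (7 semitones) below C## lands on the letter F, giving F##.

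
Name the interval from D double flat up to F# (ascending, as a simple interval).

The letter names run D→F, a span of 2 letter steps, so the interval is some kind of third.
Dbb to F# is 6 semitones. A major third is 4, so 6 makes it doubly augmented.

doubly augmented third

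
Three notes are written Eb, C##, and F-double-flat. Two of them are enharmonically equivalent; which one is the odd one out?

C##

In 12-tone equal temperament, enharmonic equivalents share a pitch class. Eb is pitch class 3; C## is pitch class 2; Fbb is pitch class 3.
Eb and Fbb share pitch class 3, while C## is pitch class 2.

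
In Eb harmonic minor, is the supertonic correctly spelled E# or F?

Each scale degree takes a distinct letter name. Degree 2 of a scale on E must use the letter F.
F and E# are enharmonically the same pitch, but only F uses the letter F, so it is the correct spelling here.

F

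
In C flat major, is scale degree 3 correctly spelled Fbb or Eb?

Each scale degree takes a distinct letter name. Degree 3 of a scale on C must use the letter E.
Eb and Fbb are enharmonically the same pitch, but only Eb uses the letter E, so it is the correct spelling here.

Eb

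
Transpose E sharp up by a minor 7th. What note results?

D#

A seventh above E lands on the letter D.
A minor seventh spans 10 semitones, so E# moves to pitch class 3. On the letter D that is D#.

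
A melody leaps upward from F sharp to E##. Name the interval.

Counting letters F–G–A–B–C–D–E gives a seventh.
F#→E## = 12 semitones, 1 wider than the major seventh (11), so augmented.

augmented seventh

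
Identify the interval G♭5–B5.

Counting letters G–A–B gives a third.
Gb→B = 5 semitones, 1 wider than the major third (4), so augmented.

augmented third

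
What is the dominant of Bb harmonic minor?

Degree 5 takes the letter 4 steps above B, which is F.
In harmonic minor, degree 5 sits 7 semitones above the tonic. Bb + 7 semitones is pitch class 5, spelled on F as F.

F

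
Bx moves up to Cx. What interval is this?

The letter names run B→C, a span of 1 letter step, so the interval is some kind of second.
B## to C## is 1 semitone. A major second is 2, so 1 makes it minor.

minor second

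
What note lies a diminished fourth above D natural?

Gb

D up a perfect fourth is G, so the target letter is G.
From D, a diminished fourth is 4 semitones up: Gb.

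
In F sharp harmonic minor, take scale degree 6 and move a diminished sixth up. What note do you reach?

Bbb

Scale degree 6 of F# harmonic minor is D.
A diminished sixth (7 semitones) above D lands on the letter B, giving Bbb.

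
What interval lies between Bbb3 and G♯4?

doubly augmented sixth

Counting letters B–C–D–E–F–G gives a sixth.
Bbb→G# = 11 semitones, 2 wider than the major sixth (9), so doubly augmented.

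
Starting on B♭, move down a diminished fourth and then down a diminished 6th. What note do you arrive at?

A##

A diminished fourth down from Bb is F# (letter F, 4 semitones down).
A diminished sixth down from F# is A## (letter A, 7 semitones down).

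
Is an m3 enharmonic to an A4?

A minor third spans 3 semitones; an augmented fourth spans 6.
The spans differ, so they are not enharmonic equivalents.

No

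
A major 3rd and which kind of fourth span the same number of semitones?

diminished

A major third spans 4 semitones.
A fourth spanning 4 semitones is diminished (the perfect fourth is 5).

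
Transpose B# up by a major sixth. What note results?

A sixth above B lands on the letter G.
A major sixth spans 9 semitones, so B# moves to pitch class 9. On the letter G that is G##.

G##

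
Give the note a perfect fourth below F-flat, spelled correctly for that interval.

Cb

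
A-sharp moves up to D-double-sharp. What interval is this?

augmented fourth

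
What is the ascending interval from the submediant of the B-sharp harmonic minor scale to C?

diminished fourth

The submediant of B# harmonic minor is G#.
G# up to C: letters G→C make it a fourth; 4 semitones makes it diminished.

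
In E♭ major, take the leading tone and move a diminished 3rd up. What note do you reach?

The leading tone of Eb major is D.
A diminished third (2 semitones) above D lands on the letter F, giving Fb.

Fb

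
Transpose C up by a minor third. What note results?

Eb

A third above C lands on the letter E.
A minor third spans 3 semitones, so C moves to pitch class 3. On the letter E that is Eb.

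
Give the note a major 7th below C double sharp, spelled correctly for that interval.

A seventh below C lands on the letter D.
A major seventh spans 11 semitones, so C## moves to pitch class 3. On the letter D that is D#.

D#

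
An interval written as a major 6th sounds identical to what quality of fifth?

A major sixth spans 9 semitones.
A fifth spanning 9 semitones is doubly augmented (the perfect fifth is 7).

doubly augmented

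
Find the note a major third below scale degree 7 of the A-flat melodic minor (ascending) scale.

Eb

Scale degree 7 of Ab melodic minor (ascending) is G.
A major third (4 semitones) below G lands on the letter E, giving Eb.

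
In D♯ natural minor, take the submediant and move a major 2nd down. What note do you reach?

A

The submediant of D# natural minor is B.
A major second (2 semitones) below B lands on the letter A, giving A.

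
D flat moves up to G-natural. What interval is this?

Counting letters D–E–F–G gives a fourth.
Db→G = 6 semitones, 1 wider than the perfect fourth (5), so augmented.

augmented fourth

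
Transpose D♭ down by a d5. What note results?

G

D down a perfect fifth is G, so the target letter is G.
From Db, a diminished fifth is 6 semitones down: G.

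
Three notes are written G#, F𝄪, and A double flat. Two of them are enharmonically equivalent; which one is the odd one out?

G#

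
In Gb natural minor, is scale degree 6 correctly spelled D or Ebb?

Each scale degree takes a distinct letter name. Degree 6 of a scale on G must use the letter E.
Ebb and D are enharmonically the same pitch, but only Ebb uses the letter E, so it is the correct spelling here.

Ebb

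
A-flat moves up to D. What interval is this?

The letter names run A→D, a span of 3 letter steps, so the interval is some kind of fourth.
Ab to D is 6 semitones. A perfect fourth is 5, so 6 makes it augmented.

augmented fourth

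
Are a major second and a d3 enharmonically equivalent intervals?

Yes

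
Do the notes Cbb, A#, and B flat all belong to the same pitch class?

Yes

Cbb is pitch class 10; A# is pitch class 10; Bb is pitch class 10.
All spellings map to pitch class 10, so they are enharmonically equivalent.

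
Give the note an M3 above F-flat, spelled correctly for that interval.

A third above F lands on the letter A.
A major third spans 4 semitones, so Fb moves to pitch class 8. On the letter A that is Ab.

Ab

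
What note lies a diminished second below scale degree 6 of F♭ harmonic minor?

Scale degree 6 of Fb harmonic minor is Dbb.
A diminished second (0 semitones) below Dbb lands on the letter C, giving C.

C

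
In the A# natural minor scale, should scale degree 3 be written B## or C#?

Each scale degree takes a distinct letter name. Degree 3 of a scale on A must use the letter C.
C# and B## are enharmonically the same pitch, but only C# uses the letter C, so it is the correct spelling here.

C#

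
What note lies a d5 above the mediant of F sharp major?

E

The mediant of F# major is A#.
A diminished fifth (6 semitones) above A# lands on the letter E, giving E.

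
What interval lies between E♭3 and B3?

augmented fifth

The letter names run E→B, a span of 4 letter steps, so the interval is some kind of fifth.
Eb to B is 8 semitones. A perfect fifth is 7, so 8 makes it augmented.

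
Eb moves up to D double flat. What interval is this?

Counting letters E–F–G–A–B–C–D gives a seventh.
Eb→Dbb = 9 semitones, 2 narrower than the major seventh (11), so diminished.

diminished seventh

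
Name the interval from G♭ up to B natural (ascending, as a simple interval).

augmented third

The letter names run G→B, a span of 2 letter steps, so the interval is some kind of third.
Gb to B is 5 semitones. A major third is 4, so 5 makes it augmented.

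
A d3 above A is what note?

A up a major third is C#, so the target letter is C.
From A, a diminished third is 2 semitones up: Cb.

Cb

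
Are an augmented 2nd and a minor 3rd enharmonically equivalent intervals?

An augmented second spans 3 semitones; a minor third spans 3.
They are enharmonically equivalent.

Yes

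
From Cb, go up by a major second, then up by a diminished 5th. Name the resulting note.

A major second up from Cb is Db (letter D, 2 semitones up).
A diminished fifth up from Db is Abb (letter A, 6 semitones up).

Abb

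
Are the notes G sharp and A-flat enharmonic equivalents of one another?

Yes

G# = pitch class 8 and Ab = pitch class 8 — the same pitch class, so they are enharmonic equivalents.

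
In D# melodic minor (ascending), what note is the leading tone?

The D# melodic minor (ascending) scale runs D# E# F# G# A# B# C##.
Degree 7 is C##.

C##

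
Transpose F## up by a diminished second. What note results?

G

F up a major second is G, so the target letter is G.
From F##, a diminished second is 0 semitones up: G.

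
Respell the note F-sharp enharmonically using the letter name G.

Plain G sits 1 semitone above F#, so on the letter G the same pitch needs a flat: Gb.

Gb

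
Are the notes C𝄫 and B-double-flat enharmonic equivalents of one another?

No

Cbb is pitch class 10; Bbb is pitch class 9.
The pitch classes differ (10 vs. 9), so they are not enharmonic equivalents.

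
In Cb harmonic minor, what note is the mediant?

Ebb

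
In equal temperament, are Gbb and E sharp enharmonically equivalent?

Gbb = pitch class 5 and E# = pitch class 5 — the same pitch class, so they are enharmonic equivalents.

Yes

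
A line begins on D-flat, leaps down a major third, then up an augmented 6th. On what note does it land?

A major third down from Db is Bbb (letter B, 4 semitones down).
An augmented sixth up from Bbb is G (letter G, 10 semitones up).

G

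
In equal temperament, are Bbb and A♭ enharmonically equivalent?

Bbb is pitch class 9; Ab is pitch class 8.
The pitch classes differ (9 vs. 8), so they are not enharmonic equivalents.

No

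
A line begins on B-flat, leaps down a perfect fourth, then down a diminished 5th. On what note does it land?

B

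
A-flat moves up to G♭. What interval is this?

The letter names run A→G, a span of 6 letter steps, so the interval is some kind of seventh.
Ab to Gb is 10 semitones. A major seventh is 11, so 10 makes it minor.

minor seventh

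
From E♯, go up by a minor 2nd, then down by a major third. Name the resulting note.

D

A minor second up from E# is F# (letter F, 1 semitone up).
A major third down from F# is D (letter D, 4 semitones down).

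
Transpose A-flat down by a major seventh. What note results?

A seventh below A lands on the letter B.
A major seventh spans 11 semitones, so Ab moves to pitch class 9. On the letter B that is Bbb.

Bbb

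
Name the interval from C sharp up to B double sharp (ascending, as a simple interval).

The letter names run C→B, a span of 6 letter steps, so the interval is some kind of seventh.
C# to B## is 12 semitones. A major seventh is 11, so 12 makes it augmented.

augmented seventh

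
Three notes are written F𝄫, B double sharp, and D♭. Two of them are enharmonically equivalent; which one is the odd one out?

Fbb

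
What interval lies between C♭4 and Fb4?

Counting letters C–D–E–F gives a fourth.
Cb→Fb = 5 semitones, exactly the perfect fourth.

perfect fourth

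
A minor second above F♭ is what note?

F up a major second is G, so the target letter is G.
From Fb, a minor second is 1 semitone up: Gbb.

Gbb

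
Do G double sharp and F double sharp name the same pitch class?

Two spellings are enharmonically equivalent only if they share a pitch class.
Here G## → 9, F## → 7; 7 ≠ 9, so they are not.

No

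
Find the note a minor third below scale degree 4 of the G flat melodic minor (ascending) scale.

Scale degree 4 of Gb melodic minor (ascending) is Cb.
A minor third (3 semitones) below Cb lands on the letter A, giving Ab.

Ab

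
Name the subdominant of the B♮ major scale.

The B major scale runs B C# D# E F# G# A#.
Degree 4 is E.

E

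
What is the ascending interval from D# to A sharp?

The letter names run D→A, a span of 4 letter steps, so the interval is some kind of fifth.
D# to A# is 7 semitones. A perfect fifth is 7, so 7 makes it perfect.

perfect fifth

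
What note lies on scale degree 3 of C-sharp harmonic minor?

E

Degree 3 takes the letter 2 steps above C, which is E.
In harmonic minor, degree 3 sits 3 semitones above the tonic. C# + 3 semitones is pitch class 4, spelled on E as E.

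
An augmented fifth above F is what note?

C#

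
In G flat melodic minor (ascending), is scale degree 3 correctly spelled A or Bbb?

Bbb

Each scale degree takes a distinct letter name. Degree 3 of a scale on G must use the letter B.
Bbb and A are enharmonically the same pitch, but only Bbb uses the letter B, so it is the correct spelling here.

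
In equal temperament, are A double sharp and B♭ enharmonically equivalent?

No

A## is pitch class 11; Bb is pitch class 10.
The pitch classes differ (11 vs. 10), so they are not enharmonic equivalents.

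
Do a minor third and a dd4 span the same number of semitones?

Yes

A minor third spans 3 semitones; a doubly diminished fourth spans 3.
They are enharmonically equivalent.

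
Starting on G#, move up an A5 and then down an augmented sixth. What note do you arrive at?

F#

An augmented fifth up from G# is D## (letter D, 8 semitones up).
An augmented sixth down from D## is F# (letter F, 10 semitones down).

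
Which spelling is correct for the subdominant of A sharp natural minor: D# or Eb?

D#

Each scale degree takes a distinct letter name. Degree 4 of a scale on A must use the letter D.
D# and Eb are enharmonically the same pitch, but only D# uses the letter D, so it is the correct spelling here.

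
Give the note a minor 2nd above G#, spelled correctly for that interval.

A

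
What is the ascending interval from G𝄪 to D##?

Counting letters G–A–B–C–D gives a fifth.
G##→D## = 7 semitones, exactly the perfect fifth.

perfect fifth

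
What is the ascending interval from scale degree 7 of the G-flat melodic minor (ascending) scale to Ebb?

Scale degree 7 of Gb melodic minor (ascending) is F.
F up to Ebb: letters F→E make it a seventh; 9 semitones makes it diminished.

diminished seventh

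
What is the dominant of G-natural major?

D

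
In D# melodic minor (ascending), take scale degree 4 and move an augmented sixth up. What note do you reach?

Scale degree 4 of D# melodic minor (ascending) is G#.
An augmented sixth (10 semitones) above G# lands on the letter E, giving E##.

E##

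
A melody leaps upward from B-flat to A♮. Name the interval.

Counting letters B–C–D–E–F–G–A gives a seventh.
Bb→A = 11 semitones, exactly the major seventh.

major seventh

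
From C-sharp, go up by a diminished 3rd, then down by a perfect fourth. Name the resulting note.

A diminished third up from C# is Eb (letter E, 2 semitones up).
A perfect fourth down from Eb is Bb (letter B, 5 semitones down).

Bb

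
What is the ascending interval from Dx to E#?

minor second

Counting letters D–E gives a second.
D##→E# = 1 semitone, 1 narrower than the major second (2), so minor.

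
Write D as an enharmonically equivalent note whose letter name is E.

Ebb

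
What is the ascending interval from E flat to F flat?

The letter names run E→F, a span of 1 letter step, so the interval is some kind of second.
Eb to Fb is 1 semitone. A major second is 2, so 1 makes it minor.

minor second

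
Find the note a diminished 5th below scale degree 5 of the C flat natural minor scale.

C

Scale degree 5 of Cb natural minor is Gb.
A diminished fifth (6 semitones) below Gb lands on the letter C, giving C.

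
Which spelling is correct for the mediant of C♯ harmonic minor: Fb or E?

E

Each scale degree takes a distinct letter name. Degree 3 of a scale on C must use the letter E.
E and Fb are enharmonically the same pitch, but only E uses the letter E, so it is the correct spelling here.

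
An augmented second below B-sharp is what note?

B down a major second is A, so the target letter is A.
From B#, an augmented second is 3 semitones down: A.

A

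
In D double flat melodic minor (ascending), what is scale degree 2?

Degree 2 takes the letter 1 step above D, which is E.
In melodic minor (ascending), degree 2 sits 2 semitones above the tonic. Dbb + 2 semitones is pitch class 2, spelled on E as Ebb.

Ebb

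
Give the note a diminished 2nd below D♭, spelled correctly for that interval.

D down a major second is C, so the target letter is C.
From Db, a diminished second is 0 semitones down: C#.

C#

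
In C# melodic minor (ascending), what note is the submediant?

A#

Degree 6 takes the letter 5 steps above C, which is A.
In melodic minor (ascending), degree 6 sits 9 semitones above the tonic. C# + 9 semitones is pitch class 10, spelled on A as A#.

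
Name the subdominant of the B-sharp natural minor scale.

E#

The B# natural minor scale runs B# C## D# E# F## G# A#.
Degree 4 is E#.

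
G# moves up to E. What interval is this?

Counting letters G–A–B–C–D–E gives a sixth.
G#→E = 8 semitones, 1 narrower than the major sixth (9), so minor.

minor sixth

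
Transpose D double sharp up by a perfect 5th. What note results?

A##

A fifth above D lands on the letter A.
A perfect fifth spans 7 semitones, so D## moves to pitch class 11. On the letter A that is A##.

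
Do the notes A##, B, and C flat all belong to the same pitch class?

A## = pitch class 11 and B = pitch class 11 and Cb = pitch class 11 — the same pitch class, so they are enharmonic equivalents.

Yes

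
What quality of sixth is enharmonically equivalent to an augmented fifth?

An augmented fifth spans 8 semitones.
A sixth spanning 8 semitones is minor (the major sixth is 9).

minor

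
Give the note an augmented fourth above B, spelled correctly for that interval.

E#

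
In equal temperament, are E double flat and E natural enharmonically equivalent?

No

Ebb is pitch class 2; E is pitch class 4.
The pitch classes differ (2 vs. 4), so they are not enharmonic equivalents.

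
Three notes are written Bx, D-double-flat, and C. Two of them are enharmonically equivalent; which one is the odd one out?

B##

In 12-tone equal temperament, enharmonic equivalents share a pitch class. B## is pitch class 1; Dbb is pitch class 0; C is pitch class 0.
Dbb and C share pitch class 0, while B## is pitch class 1.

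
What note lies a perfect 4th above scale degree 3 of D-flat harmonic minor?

Bbb

Scale degree 3 of Db harmonic minor is Fb.
A perfect fourth (5 semitones) above Fb lands on the letter B, giving Bbb.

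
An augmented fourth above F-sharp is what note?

B#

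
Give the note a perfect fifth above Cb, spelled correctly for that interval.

C up a perfect fifth is G, so the target letter is G.
From Cb, a perfect fifth is 7 semitones up: Gb.

Gb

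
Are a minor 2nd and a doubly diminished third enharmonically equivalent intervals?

A minor second spans 1 semitone; a doubly diminished third spans 1.
They are enharmonically equivalent.

Yes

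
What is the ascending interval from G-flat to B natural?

augmented third

The letter names run G→B, a span of 2 letter steps, so the interval is some kind of third.
Gb to B is 5 semitones. A major third is 4, so 5 makes it augmented.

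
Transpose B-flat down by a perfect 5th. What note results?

Eb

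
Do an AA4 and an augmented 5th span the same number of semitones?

A doubly augmented fourth spans 7 semitones; an augmented fifth spans 8.
The spans differ, so they are not enharmonic equivalents.

No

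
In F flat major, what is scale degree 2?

Gb

The Fb major scale runs Fb Gb Ab Bbb Cb Db Eb.
Degree 2 is Gb.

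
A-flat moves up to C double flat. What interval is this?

diminished third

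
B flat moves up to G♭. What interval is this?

minor sixth

The letter names run B→G, a span of 5 letter steps, so the interval is some kind of sixth.
Bb to Gb is 8 semitones. A major sixth is 9, so 8 makes it minor.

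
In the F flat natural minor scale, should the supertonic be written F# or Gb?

Each scale degree takes a distinct letter name. Degree 2 of a scale on F must use the letter G.
Gb and F# are enharmonically the same pitch, but only Gb uses the letter G, so it is the correct spelling here.

Gb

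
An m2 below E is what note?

D#

A second below E lands on the letter D.
A minor second spans 1 semitone, so E moves to pitch class 3. On the letter D that is D#.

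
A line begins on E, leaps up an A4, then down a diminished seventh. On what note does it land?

B##

An augmented fourth up from E is A# (letter A, 6 semitones up).
A diminished seventh down from A# is B## (letter B, 9 semitones down).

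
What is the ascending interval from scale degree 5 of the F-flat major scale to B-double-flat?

Scale degree 5 of Fb major is Cb.
Cb up to Bbb: letters C→B make it a seventh; 10 semitones makes it minor.

minor seventh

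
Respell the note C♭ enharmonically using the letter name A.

Plain A sits 2 semitones below Cb, so on the letter A the same pitch needs a double sharp: A##.

A##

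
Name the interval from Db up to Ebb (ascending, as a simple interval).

Counting letters D–E gives a second.
Db→Ebb = 1 semitone, 1 narrower than the major second (2), so minor.

minor second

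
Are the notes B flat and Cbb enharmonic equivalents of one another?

Yes

Bb is pitch class 10; Cbb is pitch class 10.
All spellings map to pitch class 10, so they are enharmonically equivalent.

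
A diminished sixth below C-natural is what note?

E#

A sixth below C lands on the letter E.
A diminished sixth spans 7 semitones, so C moves to pitch class 5. On the letter E that is E#.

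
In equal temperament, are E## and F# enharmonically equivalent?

E## = pitch class 6 and F# = pitch class 6 — the same pitch class, so they are enharmonic equivalents.

Yes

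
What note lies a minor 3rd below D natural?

A third below D lands on the letter B.
A minor third spans 3 semitones, so D moves to pitch class 11. On the letter B that is B.

B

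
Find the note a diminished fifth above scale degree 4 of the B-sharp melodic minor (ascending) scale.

B

Scale degree 4 of B# melodic minor (ascending) is E#.
A diminished fifth (6 semitones) above E# lands on the letter B, giving B.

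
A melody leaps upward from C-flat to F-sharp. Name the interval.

Counting letters C–D–E–F gives a fourth.
Cb→F# = 7 semitones, 2 wider than the perfect fourth (5), so doubly augmented.

doubly augmented fourth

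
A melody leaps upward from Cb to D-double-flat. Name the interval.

Counting letters C–D gives a second.
Cb→Dbb = 1 semitone, 1 narrower than the major second (2), so minor.

minor second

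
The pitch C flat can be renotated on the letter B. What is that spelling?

B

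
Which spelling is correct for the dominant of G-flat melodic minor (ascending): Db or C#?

Db

Each scale degree takes a distinct letter name. Degree 5 of a scale on G must use the letter D.
Db and C# are enharmonically the same pitch, but only Db uses the letter D, so it is the correct spelling here.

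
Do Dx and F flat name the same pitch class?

D## is pitch class 4; Fb is pitch class 4.
All spellings map to pitch class 4, so they are enharmonically equivalent.

Yes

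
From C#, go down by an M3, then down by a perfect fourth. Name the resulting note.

E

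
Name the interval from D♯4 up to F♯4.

minor third

Counting letters D–E–F gives a third.
D#→F# = 3 semitones, 1 narrower than the major third (4), so minor.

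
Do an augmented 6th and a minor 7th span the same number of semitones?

Yes

An augmented sixth spans 10 semitones; a minor seventh spans 10.
They are enharmonically equivalent.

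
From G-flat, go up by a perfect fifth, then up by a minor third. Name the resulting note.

Fb

A perfect fifth up from Gb is Db (letter D, 7 semitones up).
A minor third up from Db is Fb (letter F, 3 semitones up).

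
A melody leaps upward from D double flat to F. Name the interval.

augmented third

Counting letters D–E–F gives a third.
Dbb→F = 5 semitones, 1 wider than the major third (4), so augmented.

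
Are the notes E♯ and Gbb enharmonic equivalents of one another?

Yes

E# = pitch class 5 and Gbb = pitch class 5 — the same pitch class, so they are enharmonic equivalents.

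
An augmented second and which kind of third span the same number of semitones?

An augmented second spans 3 semitones.
A third spanning 3 semitones is minor (the major third is 4).

minor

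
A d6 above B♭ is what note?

B up a major sixth is G#, so the target letter is G.
From Bb, a diminished sixth is 7 semitones up: Gbb.

Gbb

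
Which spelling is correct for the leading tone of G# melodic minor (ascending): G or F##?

F##

Each scale degree takes a distinct letter name. Degree 7 of a scale on G must use the letter F.
F## and G are enharmonically the same pitch, but only F## uses the letter F, so it is the correct spelling here.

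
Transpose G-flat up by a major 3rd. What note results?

G up a major third is B, so the target letter is B.
From Gb, a major third is 4 semitones up: Bb.

Bb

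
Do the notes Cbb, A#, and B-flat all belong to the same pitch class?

Cbb = pitch class 10 and A# = pitch class 10 and Bb = pitch class 10 — the same pitch class, so they are enharmonic equivalents.

Yes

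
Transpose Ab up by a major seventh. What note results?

G

A up a major seventh is G#, so the target letter is G.
From Ab, a major seventh is 11 semitones up: G.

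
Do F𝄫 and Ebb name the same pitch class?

No

Two spellings are enharmonically equivalent only if they share a pitch class.
Here Fbb → 3, Ebb → 2; 2 ≠ 3, so they are not.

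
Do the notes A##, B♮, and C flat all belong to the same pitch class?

Yes

A## is pitch class 11; B is pitch class 11; Cb is pitch class 11.
All spellings map to pitch class 11, so they are enharmonically equivalent.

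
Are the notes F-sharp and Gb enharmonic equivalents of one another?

Yes

F# is pitch class 6; Gb is pitch class 6.
All spellings map to pitch class 6, so they are enharmonically equivalent.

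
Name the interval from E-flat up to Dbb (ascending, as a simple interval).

Counting letters E–F–G–A–B–C–D gives a seventh.
Eb→Dbb = 9 semitones, 2 narrower than the major seventh (11), so diminished.

diminished seventh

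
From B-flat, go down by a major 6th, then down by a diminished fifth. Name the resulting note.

A major sixth down from Bb is Db (letter D, 9 semitones down).
A diminished fifth down from Db is G (letter G, 6 semitones down).

G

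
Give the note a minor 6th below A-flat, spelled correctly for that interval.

C

A sixth below A lands on the letter C.
A minor sixth spans 8 semitones, so Ab moves to pitch class 0. On the letter C that is C.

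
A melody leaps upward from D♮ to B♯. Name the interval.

Counting letters D–E–F–G–A–B gives a sixth.
D→B# = 10 semitones, 1 wider than the major sixth (9), so augmented.

augmented sixth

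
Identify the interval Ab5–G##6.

doubly augmented seventh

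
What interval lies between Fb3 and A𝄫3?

minor third

Counting letters F–G–A gives a third.
Fb→Abb = 3 semitones, 1 narrower than the major third (4), so minor.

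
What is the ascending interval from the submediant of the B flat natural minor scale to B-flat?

major third

The submediant of Bb natural minor is Gb.
Gb up to Bb: letters G→B make it a third; 4 semitones makes it major.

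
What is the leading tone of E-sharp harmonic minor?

D##

Degree 7 takes the letter 6 steps above E, which is D.
In harmonic minor, degree 7 sits 11 semitones above the tonic. E# + 11 semitones is pitch class 4, spelled on D as D##.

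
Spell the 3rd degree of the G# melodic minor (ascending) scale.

Degree 3 takes the letter 2 steps above G, which is B.
In melodic minor (ascending), degree 3 sits 3 semitones above the tonic. G# + 3 semitones is pitch class 11, spelled on B as B.

B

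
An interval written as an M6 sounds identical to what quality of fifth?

doubly augmented

A major sixth spans 9 semitones.
A fifth spanning 9 semitones is doubly augmented (the perfect fifth is 7).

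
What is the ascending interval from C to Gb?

The letter names run C→G, a span of 4 letter steps, so the interval is some kind of fifth.
C to Gb is 6 semitones. A perfect fifth is 7, so 6 makes it diminished.

diminished fifth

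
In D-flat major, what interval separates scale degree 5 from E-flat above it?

Scale degree 5 of Db major is Ab.
Ab up to Eb: letters A→E make it a fifth; 7 semitones makes it perfect.

perfect fifth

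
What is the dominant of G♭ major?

The Gb major scale runs Gb Ab Bb Cb Db Eb F.
Degree 5 is Db.

Db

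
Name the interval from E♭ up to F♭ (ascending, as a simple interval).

The letter names run E→F, a span of 1 letter step, so the interval is some kind of second.
Eb to Fb is 1 semitone. A major second is 2, so 1 makes it minor.

minor second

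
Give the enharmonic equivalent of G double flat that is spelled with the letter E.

Plain E sits 1 semitone below Gbb, so on the letter E the same pitch needs a sharp: E#.

E#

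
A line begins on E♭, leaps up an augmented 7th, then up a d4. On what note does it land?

G

An augmented seventh up from Eb is D# (letter D, 12 semitones up).
A diminished fourth up from D# is G (letter G, 4 semitones up).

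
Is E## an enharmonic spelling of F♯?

E## is pitch class 6; F# is pitch class 6.
All spellings map to pitch class 6, so they are enharmonically equivalent.

Yes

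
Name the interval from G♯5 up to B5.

minor third

The letter names run G→B, a span of 2 letter steps, so the interval is some kind of third.
G# to B is 3 semitones. A major third is 4, so 3 makes it minor.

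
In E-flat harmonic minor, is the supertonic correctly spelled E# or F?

Each scale degree takes a distinct letter name. Degree 2 of a scale on E must use the letter F.
F and E# are enharmonically the same pitch, but only F uses the letter F, so it is the correct spelling here.

F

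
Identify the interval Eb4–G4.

major third

Counting letters E–F–G gives a third.
Eb→G = 4 semitones, exactly the major third.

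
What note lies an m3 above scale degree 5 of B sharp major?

Scale degree 5 of B# major is F##.
A minor third (3 semitones) above F## lands on the letter A, giving A#.

A#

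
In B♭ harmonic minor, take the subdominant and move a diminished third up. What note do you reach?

Gbb

The subdominant of Bb harmonic minor is Eb.
A diminished third (2 semitones) above Eb lands on the letter G, giving Gbb.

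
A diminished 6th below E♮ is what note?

G##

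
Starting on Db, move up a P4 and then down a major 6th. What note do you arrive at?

A perfect fourth up from Db is Gb (letter G, 5 semitones up).
A major sixth down from Gb is Bbb (letter B, 9 semitones down).

Bbb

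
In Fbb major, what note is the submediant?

Degree 6 takes the letter 5 steps above F, which is D.
In major, degree 6 sits 9 semitones above the tonic. Fbb + 9 semitones is pitch class 0, spelled on D as Dbb.

Dbb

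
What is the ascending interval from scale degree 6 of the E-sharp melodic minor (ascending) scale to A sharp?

minor sixth

Scale degree 6 of E# melodic minor (ascending) is C##.
C## up to A#: letters C→A make it a sixth; 8 semitones makes it minor.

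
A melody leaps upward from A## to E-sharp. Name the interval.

diminished fifth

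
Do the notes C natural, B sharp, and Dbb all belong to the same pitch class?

C = pitch class 0 and B# = pitch class 0 and Dbb = pitch class 0 — the same pitch class, so they are enharmonic equivalents.

Yes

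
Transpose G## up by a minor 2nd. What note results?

A#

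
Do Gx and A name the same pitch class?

G## = pitch class 9 and A = pitch class 9 — the same pitch class, so they are enharmonic equivalents.

Yes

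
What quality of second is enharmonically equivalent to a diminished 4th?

A diminished fourth spans 4 semitones.
A second spanning 4 semitones is doubly augmented (the major second is 2).

doubly augmented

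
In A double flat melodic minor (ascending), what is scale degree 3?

Cbb

The Abb melodic minor (ascending) scale runs Abb Bbb Cbb Dbb Ebb Fb Gb.
Degree 3 is Cbb.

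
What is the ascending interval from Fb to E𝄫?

The letter names run F→E, a span of 6 letter steps, so the interval is some kind of seventh.
Fb to Ebb is 10 semitones. A major seventh is 11, so 10 makes it minor.

minor seventh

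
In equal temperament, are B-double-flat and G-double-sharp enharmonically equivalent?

Yes

Bbb = pitch class 9 and G## = pitch class 9 — the same pitch class, so they are enharmonic equivalents.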